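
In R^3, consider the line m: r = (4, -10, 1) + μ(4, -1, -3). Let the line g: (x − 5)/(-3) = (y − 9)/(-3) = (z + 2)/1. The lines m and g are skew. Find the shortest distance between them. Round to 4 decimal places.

g has direction (-3, -3, 1) through (5, 9, -2).
Common perpendicular direction n = (4, -1, -3) × (-3, -3, 1) = (-10, 5, -15).
With w = (5, 9, -2) − (4, -10, 1) = (1, 19, -3), w · n = 130.
Distance = |w · n| / |n| = |130| / √350 ≈ 6.9488.

6.9488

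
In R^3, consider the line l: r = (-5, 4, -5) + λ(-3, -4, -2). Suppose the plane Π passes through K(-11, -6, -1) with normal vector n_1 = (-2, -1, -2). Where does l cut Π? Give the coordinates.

(-8, 0, -7)

Π: n_1·r = n_1·K gives -2x - y - 2z = 30.
Substitute r = (-5, 4, -5) + t(-3, -4, -2) into the plane: 16 + 14t = 30, so t = 1.
Intersection: (-5, 4, -5) + 1·(-3, -4, -2) = (-8, 0, -7).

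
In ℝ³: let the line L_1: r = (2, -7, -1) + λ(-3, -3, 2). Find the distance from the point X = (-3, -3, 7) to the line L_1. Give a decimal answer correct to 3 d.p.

9.412

Taking (2, -7, -1) on L_1 with direction v = (-3, -3, 2): w = X − (2, -7, -1) = (-5, 4, 8), and w × v = (32, -14, 27).
Distance = |w × v| / |v| = √1949 / √22 ≈ 9.412.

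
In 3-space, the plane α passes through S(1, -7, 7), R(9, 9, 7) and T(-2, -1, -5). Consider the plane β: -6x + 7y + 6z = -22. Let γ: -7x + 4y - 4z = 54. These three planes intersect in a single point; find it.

(-2, 2, -8)

SR = (8, 16, 0), ST = (-3, 6, -12); a normal to α is SR × ST = (-192, 96, 96).
Using S: α has equation -192x + 96y + 96z = -192.
Solving the 3×3 linear system -192x + 96y + 96z = -192, -6x + 7y + 6z = -22, -7x + 4y - 4z = 54 (e.g. by elimination or Cramer's rule, determinant = 6048) gives (-2, 2, -8).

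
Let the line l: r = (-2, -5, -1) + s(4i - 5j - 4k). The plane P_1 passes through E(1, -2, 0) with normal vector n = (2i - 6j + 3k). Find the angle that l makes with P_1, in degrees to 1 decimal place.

P_1: n·r = n·E gives 2x - 6y + 3z = 14.
sin θ = |n·v| / (|n||v|) = |26| / (√49 · √57) = 0.49197.
θ ≈ 29.5°.

29.5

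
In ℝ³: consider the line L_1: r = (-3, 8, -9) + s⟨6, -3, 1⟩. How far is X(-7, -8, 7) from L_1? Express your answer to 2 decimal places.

22.21

Taking (-3, 8, -9) on L_1 with direction v = (6, -3, 1): w = X − (-3, 8, -9) = (-4, -16, 16), and w × v = (32, 100, 108).
Distance = |w × v| / |v| = √22688 / √46 ≈ 22.21.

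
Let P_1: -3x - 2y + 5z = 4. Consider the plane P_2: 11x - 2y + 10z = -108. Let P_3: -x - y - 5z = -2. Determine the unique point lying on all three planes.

(-8, 10, 0)

Solving the 3×3 linear system -3x - 2y + 5z = 4, 11x - 2y + 10z = -108, -x - y - 5z = -2 (e.g. by elimination or Cramer's rule, determinant = -215) gives (-8, 10, 0).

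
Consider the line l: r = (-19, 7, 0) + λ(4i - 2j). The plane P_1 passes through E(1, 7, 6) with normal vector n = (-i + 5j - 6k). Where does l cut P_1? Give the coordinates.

(-3, -1, 0)

P_1: n·r = n·E gives -x + 5y - 6z = -2.
Substitute r = (-19, 7, 0) + t(4, -2, 0) into the plane: 54 + (-14)t = -2, so t = 4.
Intersection: (-19, 7, 0) + 4·(4, -2, 0) = (-3, -1, 0).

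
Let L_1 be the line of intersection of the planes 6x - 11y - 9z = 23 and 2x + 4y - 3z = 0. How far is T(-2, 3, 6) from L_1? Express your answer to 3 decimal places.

8.246

Direction of L_1: (6, -11, -9) × (2, 4, -3) = (69, 0, 46).
A point on L_1: solving the two plane equations with x = 2 gives (2, -1, 0).
Taking (2, -1, 0) on L_1 with direction v = (69, 0, 46): w = T − (2, -1, 0) = (-4, 4, 6), and w × v = (184, 598, -276).
Distance = |w × v| / |v| = √467636 / √6877 ≈ 8.246.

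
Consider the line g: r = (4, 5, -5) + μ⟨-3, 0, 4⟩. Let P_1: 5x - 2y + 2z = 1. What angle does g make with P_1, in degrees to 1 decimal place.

sin θ = |n·v| / (|n||v|) = |-7| / (√33 · √25) = 0.24371.
θ ≈ 14.1°.

14.1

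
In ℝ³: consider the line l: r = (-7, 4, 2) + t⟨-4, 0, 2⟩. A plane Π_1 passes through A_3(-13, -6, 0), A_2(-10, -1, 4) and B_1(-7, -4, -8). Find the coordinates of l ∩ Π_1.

(-3, 4, 0)

A_3A_2 = (3, 5, 4), A_3B_1 = (6, 2, -8); a normal to Π_1 is A_3A_2 × A_3B_1 = (-48, 48, -24).
Using A_3: Π_1 has equation -48x + 48y - 24z = 336.
Substitute r = (-7, 4, 2) + t(-4, 0, 2) into the plane: 480 + 144t = 336, so t = -1.
Intersection: (-7, 4, 2) + (-1)·(-4, 0, 2) = (-3, 4, 0).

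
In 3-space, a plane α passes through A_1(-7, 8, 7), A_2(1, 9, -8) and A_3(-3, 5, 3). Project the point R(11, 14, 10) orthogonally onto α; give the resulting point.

(-3, 6, 2)

A_1A_2 = (8, 1, -15), A_1A_3 = (4, -3, -4); a normal to α is A_1A_2 × A_1A_3 = (-49, -28, -28).
Using A_1: α has equation -49x - 28y - 28z = -77.
Foot = R − λn with λ = (n·R − d)/|n|² = (-1211 − (-77))/3969 = -2/7.
Foot = (11, 14, 10) − (-2/7)·(-49, -28, -28) = (-3, 6, 2).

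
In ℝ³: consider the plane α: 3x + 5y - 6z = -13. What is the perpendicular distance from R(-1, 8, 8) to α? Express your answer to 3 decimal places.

0.239

n·R − d = (3)·(-1) + (5)·(8) + (-6)·(8) − (-13) = 2; |n| = √70.
Distance = |2| / √70 = 2/√70 ≈ 0.239.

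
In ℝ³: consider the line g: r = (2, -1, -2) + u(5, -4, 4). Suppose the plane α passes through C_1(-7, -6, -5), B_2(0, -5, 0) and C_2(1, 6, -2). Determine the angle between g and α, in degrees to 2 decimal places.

C_1B_2 = (7, 1, 5), C_1C_2 = (8, 12, 3); a normal to α is C_1B_2 × C_1C_2 = (-57, 19, 76).
Using C_1: α has equation -57x + 19y + 76z = -95.
sin θ = |n·v| / (|n||v|) = |-57| / (√9386 · √57) = 0.07793.
θ ≈ 4.47°.

4.47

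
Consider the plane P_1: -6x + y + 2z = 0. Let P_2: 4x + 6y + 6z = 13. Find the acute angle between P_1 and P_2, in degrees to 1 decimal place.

cos θ = |n₁·n₂| / (|n₁||n₂|) = |-6| / (√41 · √88).
θ = arccos(0.09989) ≈ 84.3°.

84.3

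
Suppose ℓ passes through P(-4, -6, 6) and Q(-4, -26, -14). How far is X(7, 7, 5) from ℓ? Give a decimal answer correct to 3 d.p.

A direction vector for ℓ is Q − P = (0, -20, -20).
Taking (-4, -6, 6) on ℓ with direction v = (0, -20, -20): w = X − (-4, -6, 6) = (11, 13, -1), and w × v = (-280, 220, -220).
Distance = |w × v| / |v| = √175200 / √800 ≈ 14.799.

14.799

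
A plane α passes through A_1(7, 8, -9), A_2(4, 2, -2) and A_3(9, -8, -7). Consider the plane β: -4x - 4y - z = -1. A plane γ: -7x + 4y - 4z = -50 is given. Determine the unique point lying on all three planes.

A_1A_2 = (-3, -6, 7), A_1A_3 = (2, -16, 2); a normal to α is A_1A_2 × A_1A_3 = (100, 20, 60).
Using A_1: α has equation 100x + 20y + 60z = 320.
Solving the 3×3 linear system 100x + 20y + 60z = 320, -4x - 4y - z = -1, -7x + 4y - 4z = -50 (e.g. by elimination or Cramer's rule, determinant = -820) gives (6, -5, -3).

(6, -5, -3)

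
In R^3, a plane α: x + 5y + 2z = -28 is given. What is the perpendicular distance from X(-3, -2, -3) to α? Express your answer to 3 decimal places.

n·X − d = (1)·(-3) + (5)·(-2) + (2)·(-3) − (-28) = 9; |n| = √30.
Distance = |9| / √30 = 9/√30 ≈ 1.643.

1.643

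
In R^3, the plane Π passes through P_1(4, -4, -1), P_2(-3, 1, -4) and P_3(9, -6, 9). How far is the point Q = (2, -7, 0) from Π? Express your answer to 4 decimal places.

P_1P_2 = (-7, 5, -3), P_1P_3 = (5, -2, 10); a normal to Π is P_1P_2 × P_1P_3 = (44, 55, -11).
Using P_1: Π has equation 44x + 55y - 11z = -33.
n·Q − d = (44)·(2) + (55)·(-7) + (-11)·(0) − (-33) = -264; |n| = √5082.
Distance = |-264| / √5082 = 264/√5082 ≈ 3.7033.

3.7033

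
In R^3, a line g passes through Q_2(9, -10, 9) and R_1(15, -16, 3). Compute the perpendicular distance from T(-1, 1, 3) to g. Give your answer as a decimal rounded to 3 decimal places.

13.491

A direction vector for g is R_1 − Q_2 = (6, -6, -6).
Taking (9, -10, 9) on g with direction v = (6, -6, -6): w = T − (9, -10, 9) = (-10, 11, -6), and w × v = (-102, -96, -6).
Distance = |w × v| / |v| = √19656 / √108 ≈ 13.491.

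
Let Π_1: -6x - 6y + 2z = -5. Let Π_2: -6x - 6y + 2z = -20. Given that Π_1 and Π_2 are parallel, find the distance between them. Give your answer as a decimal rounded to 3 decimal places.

Same normal n = (-6, -6, 2) with |n| = √76; distance = |-5 − (-20)| / |n| = 15/√76 ≈ 1.721.

1.721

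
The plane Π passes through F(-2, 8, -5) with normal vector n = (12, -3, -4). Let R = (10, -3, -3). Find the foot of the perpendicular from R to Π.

(-2, 0, 1)

Π: n·r = n·F gives 12x - 3y - 4z = -28.
Foot = R − λn with λ = (n·R − d)/|n|² = (141 − (-28))/169 = 1.
Foot = (10, -3, -3) − 1·(12, -3, -4) = (-2, 0, 1).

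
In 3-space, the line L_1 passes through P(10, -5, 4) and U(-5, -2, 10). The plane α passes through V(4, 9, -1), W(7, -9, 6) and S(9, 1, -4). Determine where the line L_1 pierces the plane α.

(5, -4, 6)

A direction vector for L_1 is U − P = (-15, 3, 6).
VW = (3, -18, 7), VS = (5, -8, -3); a normal to α is VW × VS = (110, 44, 66).
Using V: α has equation 110x + 44y + 66z = 770.
Substitute r = (10, -5, 4) + t(-15, 3, 6) into the plane: 1144 + (-1122)t = 770, so t = 1/3.
Intersection: (10, -5, 4) + (1/3)·(-15, 3, 6) = (5, -4, 6).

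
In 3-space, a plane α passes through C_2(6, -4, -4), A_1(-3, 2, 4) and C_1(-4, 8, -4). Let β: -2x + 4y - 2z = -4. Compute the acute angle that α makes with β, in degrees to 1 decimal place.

C_2A_1 = (-9, 6, 8), C_2C_1 = (-10, 12, 0); a normal to α is C_2A_1 × C_2C_1 = (-96, -80, -48).
Using C_2: α has equation -96x - 80y - 48z = -64.
cos θ = |n₁·n₂| / (|n₁||n₂|) = |-32| / (√17920 · √24).
θ = arccos(0.04880) ≈ 87.2°.

87.2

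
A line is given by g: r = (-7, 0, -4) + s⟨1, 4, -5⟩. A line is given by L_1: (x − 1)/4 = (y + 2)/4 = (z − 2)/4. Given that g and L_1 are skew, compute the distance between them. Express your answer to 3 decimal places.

5.880

L_1 has direction (4, 4, 4) through (1, -2, 2).
Common perpendicular direction n = (1, 4, -5) × (4, 4, 4) = (36, -24, -12).
With w = (1, -2, 2) − (-7, 0, -4) = (8, -2, 6), w · n = 264.
Distance = |w · n| / |n| = |264| / √2016 ≈ 5.880.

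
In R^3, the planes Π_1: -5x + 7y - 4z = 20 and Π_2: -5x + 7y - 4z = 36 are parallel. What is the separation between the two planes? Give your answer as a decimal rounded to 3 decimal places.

Same normal n = (-5, 7, -4) with |n| = √90; distance = |20 − 36| / |n| = 16/√90 ≈ 1.687.

1.687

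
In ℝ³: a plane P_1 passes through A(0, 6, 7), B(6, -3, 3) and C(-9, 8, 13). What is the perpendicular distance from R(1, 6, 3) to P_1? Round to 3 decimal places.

AB = (6, -9, -4), AC = (-9, 2, 6); a normal to P_1 is AB × AC = (-46, 0, -69).
Using A: P_1 has equation -46x - 69z = -483.
n·R − d = (-46)·(1) + (0)·(6) + (-69)·(3) − (-483) = 230; |n| = √6877.
Distance = |230| / √6877 = 230/√6877 ≈ 2.774.

2.774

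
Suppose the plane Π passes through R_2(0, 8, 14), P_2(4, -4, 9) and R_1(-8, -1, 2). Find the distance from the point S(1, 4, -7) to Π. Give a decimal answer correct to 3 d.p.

13.471

R_2P_2 = (4, -12, -5), R_2R_1 = (-8, -9, -12); a normal to Π is R_2P_2 × R_2R_1 = (99, 88, -132).
Using R_2: Π has equation 99x + 88y - 132z = -1144.
n·S − d = (99)·(1) + (88)·(4) + (-132)·(-7) − (-1144) = 2519; |n| = √34969.
Distance = |2519| / √34969 = 2519/√34969 ≈ 13.471.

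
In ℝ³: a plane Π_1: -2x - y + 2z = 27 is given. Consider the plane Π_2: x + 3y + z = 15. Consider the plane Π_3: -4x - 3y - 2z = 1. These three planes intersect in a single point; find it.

Solving the 3×3 linear system -2x - y + 2z = 27, x + 3y + z = 15, -4x - 3y - 2z = 1 (e.g. by elimination or Cramer's rule, determinant = 26) gives (-8, 5, 8).

(-8, 5, 8)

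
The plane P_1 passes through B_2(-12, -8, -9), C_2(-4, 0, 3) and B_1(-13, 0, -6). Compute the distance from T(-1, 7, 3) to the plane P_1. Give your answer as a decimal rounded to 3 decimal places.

B_2C_2 = (8, 8, 12), B_2B_1 = (-1, 8, 3); a normal to P_1 is B_2C_2 × B_2B_1 = (-72, -36, 72).
Using B_2: P_1 has equation -72x - 36y + 72z = 504.
n·T − d = (-72)·(-1) + (-36)·(7) + (72)·(3) − 504 = -468; |n| = √11664.
Distance = |-468| / √11664 = 468/√11664 ≈ 4.333.

4.333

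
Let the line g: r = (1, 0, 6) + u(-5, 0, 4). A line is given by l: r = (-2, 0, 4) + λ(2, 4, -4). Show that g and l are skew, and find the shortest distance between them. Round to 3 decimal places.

3.111

Common perpendicular direction n = (-5, 0, 4) × (2, 4, -4) = (-16, -12, -20).
With w = (-2, 0, 4) − (1, 0, 6) = (-3, 0, -2), w · n = 88.
Since n ≠ 0 the lines are not parallel, and w · n = 88 ≠ 0 so they do not intersect; hence they are skew.
Distance = |w · n| / |n| = |88| / √800 ≈ 3.111.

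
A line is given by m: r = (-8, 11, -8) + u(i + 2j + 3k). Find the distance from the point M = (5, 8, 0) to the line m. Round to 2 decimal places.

Taking (-8, 11, -8) on m with direction v = (1, 2, 3): w = M − (-8, 11, -8) = (13, -3, 8), and w × v = (-25, -31, 29).
Distance = |w × v| / |v| = √2427 / √14 ≈ 13.17.

13.17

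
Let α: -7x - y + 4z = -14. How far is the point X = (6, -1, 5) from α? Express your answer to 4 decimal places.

n·X − d = (-7)·(6) + (-1)·(-1) + (4)·(5) − (-14) = -7; |n| = √66.
Distance = |-7| / √66 = 7/√66 ≈ 0.8616.

0.8616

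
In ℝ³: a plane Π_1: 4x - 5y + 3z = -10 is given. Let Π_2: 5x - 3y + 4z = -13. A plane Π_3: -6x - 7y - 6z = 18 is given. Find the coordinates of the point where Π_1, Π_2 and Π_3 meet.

Solving the 3×3 linear system 4x - 5y + 3z = -10, 5x - 3y + 4z = -13, -6x - 7y - 6z = 18 (e.g. by elimination or Cramer's rule, determinant = -5) gives (-1, 0, -2).

(-1, 0, -2)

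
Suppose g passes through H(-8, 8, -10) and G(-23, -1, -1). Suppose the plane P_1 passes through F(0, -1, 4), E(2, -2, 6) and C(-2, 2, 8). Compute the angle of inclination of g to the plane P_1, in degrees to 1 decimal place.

A direction vector for g is G − H = (-15, -9, 9).
FE = (2, -1, 2), FC = (-2, 3, 4); a normal to P_1 is FE × FC = (-10, -12, 4).
Using F: P_1 has equation -10x - 12y + 4z = 28.
sin θ = |n·v| / (|n||v|) = |294| / (√260 · √387) = 0.92684.
θ ≈ 67.9°.

67.9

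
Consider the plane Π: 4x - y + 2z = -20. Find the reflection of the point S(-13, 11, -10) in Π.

λ = (n·S − d)/|n|² = (-83 − (-20))/21 = -3.
Reflection = S − 2λn = (-13, 11, -10) − (-6)·(4, -1, 2) = (11, 5, 2).

(11, 5, 2)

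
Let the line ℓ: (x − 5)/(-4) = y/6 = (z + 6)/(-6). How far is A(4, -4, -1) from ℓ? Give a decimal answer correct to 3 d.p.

3.687

ℓ has direction (-4, 6, -6) through (5, 0, -6).
Taking (5, 0, -6) on ℓ with direction v = (-4, 6, -6): w = A − (5, 0, -6) = (-1, -4, 5), and w × v = (-6, -26, -22).
Distance = |w × v| / |v| = √1196 / √88 ≈ 3.687.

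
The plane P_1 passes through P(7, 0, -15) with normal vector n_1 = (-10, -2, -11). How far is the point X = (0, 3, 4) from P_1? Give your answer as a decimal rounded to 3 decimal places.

P_1: n_1·r = n_1·P gives -10x - 2y - 11z = 95.
n·X − d = (-10)·(0) + (-2)·(3) + (-11)·(4) − 95 = -145; |n| = √225.
Distance = |-145| / √225 = 145/√225 ≈ 9.667.

9.667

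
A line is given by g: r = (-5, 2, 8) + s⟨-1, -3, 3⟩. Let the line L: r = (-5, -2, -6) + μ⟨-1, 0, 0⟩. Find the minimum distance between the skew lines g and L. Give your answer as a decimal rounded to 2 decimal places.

Common perpendicular direction n = (-1, -3, 3) × (-1, 0, 0) = (0, -3, -3).
With w = (-5, -2, -6) − (-5, 2, 8) = (0, -4, -14), w · n = 54.
Distance = |w · n| / |n| = |54| / √18 ≈ 12.73.

12.73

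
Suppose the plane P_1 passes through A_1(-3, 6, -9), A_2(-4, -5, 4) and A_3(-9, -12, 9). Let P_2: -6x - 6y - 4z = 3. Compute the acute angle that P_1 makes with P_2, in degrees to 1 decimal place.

65.0

A_1A_2 = (-1, -11, 13), A_1A_3 = (-6, -18, 18); a normal to P_1 is A_1A_2 × A_1A_3 = (36, -60, -48).
Using A_1: P_1 has equation 36x - 60y - 48z = -36.
cos θ = |n₁·n₂| / (|n₁||n₂|) = |336| / (√7200 · √88).
θ = arccos(0.42212) ≈ 65.0°.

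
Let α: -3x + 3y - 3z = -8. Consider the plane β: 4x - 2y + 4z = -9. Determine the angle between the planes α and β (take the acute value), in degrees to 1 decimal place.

15.8

cos θ = |n₁·n₂| / (|n₁||n₂|) = |-30| / (√27 · √36).
θ = arccos(0.96225) ≈ 15.8°.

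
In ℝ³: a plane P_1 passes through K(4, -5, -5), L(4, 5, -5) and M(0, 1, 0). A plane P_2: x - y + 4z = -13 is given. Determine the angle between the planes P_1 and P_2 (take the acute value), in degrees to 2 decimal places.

KL = (0, 10, 0), KM = (-4, 6, 5); a normal to P_1 is KL × KM = (50, 0, 40).
Using K: P_1 has equation 50x + 40z = 0.
cos θ = |n₁·n₂| / (|n₁||n₂|) = |210| / (√4100 · √18).
θ = arccos(0.77302) ≈ 39.37°.

39.37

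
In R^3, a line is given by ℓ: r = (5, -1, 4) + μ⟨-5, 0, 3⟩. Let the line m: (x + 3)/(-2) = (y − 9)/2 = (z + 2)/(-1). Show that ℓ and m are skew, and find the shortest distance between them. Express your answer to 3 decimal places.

0.125

m has direction (-2, 2, -1) through (-3, 9, -2).
Common perpendicular direction n = (-5, 0, 3) × (-2, 2, -1) = (-6, -11, -10).
With w = (-3, 9, -2) − (5, -1, 4) = (-8, 10, -6), w · n = -2.
Since n ≠ 0 the lines are not parallel, and w · n = -2 ≠ 0 so they do not intersect; hence they are skew.
Distance = |w · n| / |n| = |-2| / √257 ≈ 0.125.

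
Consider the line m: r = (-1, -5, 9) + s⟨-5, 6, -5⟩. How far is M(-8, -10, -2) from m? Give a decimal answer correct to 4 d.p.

12.3750

Taking (-1, -5, 9) on m with direction v = (-5, 6, -5): w = M − (-1, -5, 9) = (-7, -5, -11), and w × v = (91, 20, -67).
Distance = |w × v| / |v| = √13170 / √86 ≈ 12.3750.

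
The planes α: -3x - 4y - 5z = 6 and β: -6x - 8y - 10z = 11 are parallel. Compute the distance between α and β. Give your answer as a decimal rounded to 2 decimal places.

0.07

Rescale β by 1/2: -3x - 4y - 5z = 11/2. Then distance = |6 − (11/2)| / √50 ≈ 0.07.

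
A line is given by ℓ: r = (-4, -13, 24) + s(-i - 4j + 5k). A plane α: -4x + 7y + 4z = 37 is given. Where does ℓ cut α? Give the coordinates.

(0, 3, 4)

Substitute r = (-4, -13, 24) + t(-1, -4, 5) into the plane: 21 + (-4)t = 37, so t = -4.
Intersection: (-4, -13, 24) + (-4)·(-1, -4, 5) = (0, 3, 4).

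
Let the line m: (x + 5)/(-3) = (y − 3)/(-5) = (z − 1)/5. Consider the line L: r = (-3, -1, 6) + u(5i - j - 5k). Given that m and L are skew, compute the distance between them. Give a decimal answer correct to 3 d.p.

m has direction (-3, -5, 5) through (-5, 3, 1).
Common perpendicular direction n = (-3, -5, 5) × (5, -1, -5) = (30, 10, 28).
With w = (-3, -1, 6) − (-5, 3, 1) = (2, -4, 5), w · n = 160.
Distance = |w · n| / |n| = |160| / √1784 ≈ 3.788.

3.788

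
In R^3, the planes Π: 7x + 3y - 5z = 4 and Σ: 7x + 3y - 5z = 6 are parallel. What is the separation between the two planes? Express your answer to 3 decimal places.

0.220

Same normal n = (7, 3, -5) with |n| = √83; distance = |4 − 6| / |n| = 2/√83 ≈ 0.220.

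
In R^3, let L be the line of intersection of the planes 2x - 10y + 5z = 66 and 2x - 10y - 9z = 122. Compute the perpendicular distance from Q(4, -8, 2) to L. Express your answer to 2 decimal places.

Direction of L: (2, -10, 5) × (2, -10, -9) = (140, 28, 0).
A point on L: solving the two plane equations with x = 8 gives (8, -7, -4).
Taking (8, -7, -4) on L with direction v = (140, 28, 0): w = Q − (8, -7, -4) = (-4, -1, 6), and w × v = (-168, 840, 28).
Distance = |w × v| / |v| = √734608 / √20384 ≈ 6.00.

6.00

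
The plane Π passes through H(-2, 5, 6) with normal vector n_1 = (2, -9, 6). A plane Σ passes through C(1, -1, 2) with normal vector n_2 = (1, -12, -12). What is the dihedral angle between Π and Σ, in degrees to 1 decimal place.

78.3

Π: n_1·r = n_1·H gives 2x - 9y + 6z = -13.
Σ: n_2·r = n_2·C gives x - 12y - 12z = -11.
cos θ = |n₁·n₂| / (|n₁||n₂|) = |38| / (√121 · √289).
θ = arccos(0.20321) ≈ 78.3°.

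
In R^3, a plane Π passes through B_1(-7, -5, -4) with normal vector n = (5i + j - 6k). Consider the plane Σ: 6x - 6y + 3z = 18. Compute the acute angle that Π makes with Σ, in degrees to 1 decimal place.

Π: n·r = n·B_1 gives 5x + y - 6z = -16.
cos θ = |n₁·n₂| / (|n₁||n₂|) = |6| / (√62 · √81).
θ = arccos(0.08467) ≈ 85.1°.

85.1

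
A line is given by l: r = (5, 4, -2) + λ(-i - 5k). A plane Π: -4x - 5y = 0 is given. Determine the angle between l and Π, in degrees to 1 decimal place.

7.0

sin θ = |n·v| / (|n||v|) = |4| / (√41 · √26) = 0.12251.
θ ≈ 7.0°.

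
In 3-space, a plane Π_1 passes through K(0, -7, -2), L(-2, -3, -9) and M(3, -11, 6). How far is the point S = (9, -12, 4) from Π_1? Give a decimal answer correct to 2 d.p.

4.90

KL = (-2, 4, -7), KM = (3, -4, 8); a normal to Π_1 is KL × KM = (4, -5, -4).
Using K: Π_1 has equation 4x - 5y - 4z = 43.
n·S − d = (4)·(9) + (-5)·(-12) + (-4)·(4) − 43 = 37; |n| = √57.
Distance = |37| / √57 = 37/√57 ≈ 4.90.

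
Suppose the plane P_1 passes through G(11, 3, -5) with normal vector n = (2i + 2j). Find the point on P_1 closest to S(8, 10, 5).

(6, 8, 5)

P_1: n·r = n·G gives 2x + 2y = 28.
Foot = S − λn with λ = (n·S − d)/|n|² = (36 − 28)/8 = 1.
Foot = (8, 10, 5) − 1·(2, 2, 0) = (6, 8, 5).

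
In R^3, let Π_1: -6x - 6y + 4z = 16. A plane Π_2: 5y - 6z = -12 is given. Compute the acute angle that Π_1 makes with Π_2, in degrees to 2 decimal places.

cos θ = |n₁·n₂| / (|n₁||n₂|) = |-54| / (√88 · √61).
θ = arccos(0.73703) ≈ 42.52°.

42.52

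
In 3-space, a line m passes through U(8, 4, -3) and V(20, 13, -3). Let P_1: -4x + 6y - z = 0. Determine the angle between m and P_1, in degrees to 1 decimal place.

3.1

A direction vector for m is V − U = (12, 9, 0).
sin θ = |n·v| / (|n||v|) = |6| / (√53 · √225) = 0.05494.
θ ≈ 3.1°.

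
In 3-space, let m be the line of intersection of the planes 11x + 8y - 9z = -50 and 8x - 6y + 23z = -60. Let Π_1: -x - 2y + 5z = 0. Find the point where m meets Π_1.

(-4, -3, -2)

Direction of m: (11, 8, -9) × (8, -6, 23) = (130, -325, -130).
A point on m: solving the two plane equations with x = -2 gives (-2, -8, -4).
Substitute r = (-2, -8, -4) + t(130, -325, -130) into the plane: -2 + (-130)t = 0, so t = -1/65.
Intersection: (-2, -8, -4) + (-1/65)·(130, -325, -130) = (-4, -3, -2).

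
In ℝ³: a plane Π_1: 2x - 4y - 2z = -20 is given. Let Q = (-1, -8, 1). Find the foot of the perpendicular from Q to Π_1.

(-5, 0, 5)

Foot = Q − λn with λ = (n·Q − d)/|n|² = (28 − (-20))/24 = 2.
Foot = (-1, -8, 1) − 2·(2, -4, -2) = (-5, 0, 5).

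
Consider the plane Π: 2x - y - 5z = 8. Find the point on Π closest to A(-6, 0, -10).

Foot = A − λn with λ = (n·A − d)/|n|² = (38 − 8)/30 = 1.
Foot = (-6, 0, -10) − 1·(2, -1, -5) = (-8, 1, -5).

(-8, 1, -5)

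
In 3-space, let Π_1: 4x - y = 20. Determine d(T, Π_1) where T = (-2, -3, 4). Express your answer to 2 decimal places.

6.06

n·T − d = (4)·(-2) + (-1)·(-3) + (0)·(4) − 20 = -25; |n| = √17.
Distance = |-25| / √17 = 25/√17 ≈ 6.06.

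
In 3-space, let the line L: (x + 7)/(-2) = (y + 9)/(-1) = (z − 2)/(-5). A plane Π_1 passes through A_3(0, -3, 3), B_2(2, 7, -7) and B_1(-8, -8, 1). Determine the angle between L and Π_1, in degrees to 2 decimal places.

24.42

L has direction (-2, -1, -5) through (-7, -9, 2).
A_3B_2 = (2, 10, -10), A_3B_1 = (-8, -5, -2); a normal to Π_1 is A_3B_2 × A_3B_1 = (-70, 84, 70).
Using A_3: Π_1 has equation -70x + 84y + 70z = -42.
sin θ = |n·v| / (|n||v|) = |-294| / (√16856 · √30) = 0.41344.
θ ≈ 24.42°.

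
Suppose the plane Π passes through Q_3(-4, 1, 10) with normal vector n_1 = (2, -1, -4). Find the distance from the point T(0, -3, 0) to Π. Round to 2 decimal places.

Π: n_1·r = n_1·Q_3 gives 2x - y - 4z = -49.
n·T − d = (2)·(0) + (-1)·(-3) + (-4)·(0) − (-49) = 52; |n| = √21.
Distance = |52| / √21 = 52/√21 ≈ 11.35.

11.35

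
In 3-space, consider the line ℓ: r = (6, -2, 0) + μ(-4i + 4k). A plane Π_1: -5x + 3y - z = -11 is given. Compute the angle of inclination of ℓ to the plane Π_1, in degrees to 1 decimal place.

sin θ = |n·v| / (|n||v|) = |16| / (√35 · √32) = 0.47809.
θ ≈ 28.6°.

28.6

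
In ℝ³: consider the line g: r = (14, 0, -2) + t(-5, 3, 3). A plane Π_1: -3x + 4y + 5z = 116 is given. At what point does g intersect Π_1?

Substitute r = (14, 0, -2) + t(-5, 3, 3) into the plane: -52 + 42t = 116, so t = 4.
Intersection: (14, 0, -2) + 4·(-5, 3, 3) = (-6, 12, 10).

(-6, 12, 10)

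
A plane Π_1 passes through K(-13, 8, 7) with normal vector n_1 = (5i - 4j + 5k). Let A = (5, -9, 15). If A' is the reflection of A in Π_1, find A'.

(-25, 15, -15)

Π_1: n_1·r = n_1·K gives 5x - 4y + 5z = -62.
λ = (n·A − d)/|n|² = (136 − (-62))/66 = 3.
Reflection = A − 2λn = (5, -9, 15) − 6·(5, -4, 5) = (-25, 15, -15).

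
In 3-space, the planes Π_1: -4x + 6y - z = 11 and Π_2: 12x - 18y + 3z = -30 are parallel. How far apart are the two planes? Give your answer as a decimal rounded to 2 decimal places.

Rescale Π_2 by 1/(-3): -4x + 6y - z = 10. Then distance = |11 − 10| / √53 ≈ 0.14.

0.14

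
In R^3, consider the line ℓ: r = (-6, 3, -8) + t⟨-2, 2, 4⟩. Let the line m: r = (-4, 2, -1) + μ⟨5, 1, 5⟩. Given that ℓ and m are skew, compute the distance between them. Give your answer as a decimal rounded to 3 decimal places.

3.104

Common perpendicular direction n = (-2, 2, 4) × (5, 1, 5) = (6, 30, -12).
With w = (-4, 2, -1) − (-6, 3, -8) = (2, -1, 7), w · n = -102.
Distance = |w · n| / |n| = |-102| / √1080 ≈ 3.104.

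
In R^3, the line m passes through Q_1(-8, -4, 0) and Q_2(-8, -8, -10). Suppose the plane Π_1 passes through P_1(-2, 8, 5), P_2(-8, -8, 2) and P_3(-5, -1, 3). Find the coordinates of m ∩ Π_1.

A direction vector for m is Q_2 − Q_1 = (0, -4, -10).
P_1P_2 = (-6, -16, -3), P_1P_3 = (-3, -9, -2); a normal to Π_1 is P_1P_2 × P_1P_3 = (5, -3, 6).
Using P_1: Π_1 has equation 5x - 3y + 6z = -4.
Substitute r = (-8, -4, 0) + t(0, -4, -10) into the plane: -28 + (-48)t = -4, so t = -1/2.
Intersection: (-8, -4, 0) + (-1/2)·(0, -4, -10) = (-8, -2, 5).

(-8, -2, 5)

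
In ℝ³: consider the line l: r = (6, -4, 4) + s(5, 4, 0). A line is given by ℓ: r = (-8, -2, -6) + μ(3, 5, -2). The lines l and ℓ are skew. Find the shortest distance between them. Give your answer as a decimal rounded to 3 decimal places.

0.110

Common perpendicular direction n = (5, 4, 0) × (3, 5, -2) = (-8, 10, 13).
With w = (-8, -2, -6) − (6, -4, 4) = (-14, 2, -10), w · n = 2.
Distance = |w · n| / |n| = |2| / √333 ≈ 0.110.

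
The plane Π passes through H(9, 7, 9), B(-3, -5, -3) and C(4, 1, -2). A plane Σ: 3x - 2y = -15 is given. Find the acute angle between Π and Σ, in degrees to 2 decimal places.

18.00

HB = (-12, -12, -12), HC = (-5, -6, -11); a normal to Π is HB × HC = (60, -72, 12).
Using H: Π has equation 60x - 72y + 12z = 144.
cos θ = |n₁·n₂| / (|n₁||n₂|) = |324| / (√8928 · √13).
θ = arccos(0.95103) ≈ 18.00°.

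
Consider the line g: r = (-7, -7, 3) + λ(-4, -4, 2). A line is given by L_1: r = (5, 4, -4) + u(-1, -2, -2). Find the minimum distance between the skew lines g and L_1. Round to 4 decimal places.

0.3721

Common perpendicular direction n = (-4, -4, 2) × (-1, -2, -2) = (12, -10, 4).
With w = (5, 4, -4) − (-7, -7, 3) = (12, 11, -7), w · n = 6.
Distance = |w · n| / |n| = |6| / √260 ≈ 0.3721.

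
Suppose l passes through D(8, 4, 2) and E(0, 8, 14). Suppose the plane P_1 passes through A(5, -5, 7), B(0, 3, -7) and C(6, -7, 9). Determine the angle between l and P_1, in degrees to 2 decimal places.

32.86

A direction vector for l is E − D = (-8, 4, 12).
AB = (-5, 8, -14), AC = (1, -2, 2); a normal to P_1 is AB × AC = (-12, -4, 2).
Using A: P_1 has equation -12x - 4y + 2z = -26.
sin θ = |n·v| / (|n||v|) = |104| / (√164 · √224) = 0.54261.
θ ≈ 32.86°.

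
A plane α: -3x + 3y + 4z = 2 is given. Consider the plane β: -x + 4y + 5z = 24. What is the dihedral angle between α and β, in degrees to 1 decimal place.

22.2

cos θ = |n₁·n₂| / (|n₁||n₂|) = |35| / (√34 · √42).
θ = arccos(0.92620) ≈ 22.2°.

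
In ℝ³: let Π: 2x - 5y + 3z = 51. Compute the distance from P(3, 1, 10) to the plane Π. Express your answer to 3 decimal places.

n·P − d = (2)·(3) + (-5)·(1) + (3)·(10) − 51 = -20; |n| = √38.
Distance = |-20| / √38 = 20/√38 ≈ 3.244.

3.244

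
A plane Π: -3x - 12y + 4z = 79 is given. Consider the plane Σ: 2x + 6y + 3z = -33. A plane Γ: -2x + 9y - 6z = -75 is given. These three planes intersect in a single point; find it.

Solving the 3×3 linear system -3x - 12y + 4z = 79, 2x + 6y + 3z = -33, -2x + 9y - 6z = -75 (e.g. by elimination or Cramer's rule, determinant = 237) gives (3, -7, 1).

(3, -7, 1)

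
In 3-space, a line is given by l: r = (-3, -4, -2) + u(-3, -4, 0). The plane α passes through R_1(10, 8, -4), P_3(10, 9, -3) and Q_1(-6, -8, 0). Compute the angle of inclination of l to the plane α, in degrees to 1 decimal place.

R_1P_3 = (0, 1, 1), R_1Q_1 = (-16, -16, 4); a normal to α is R_1P_3 × R_1Q_1 = (20, -16, 16).
Using R_1: α has equation 20x - 16y + 16z = 8.
sin θ = |n·v| / (|n||v|) = |4| / (√912 · √25) = 0.02649.
θ ≈ 1.5°.

1.5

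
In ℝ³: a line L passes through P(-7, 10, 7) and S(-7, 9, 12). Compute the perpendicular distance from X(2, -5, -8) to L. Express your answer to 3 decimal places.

A direction vector for L is S − P = (0, -1, 5).
Taking (-7, 10, 7) on L with direction v = (0, -1, 5): w = X − (-7, 10, 7) = (9, -15, -15), and w × v = (-90, -45, -9).
Distance = |w × v| / |v| = √10206 / √26 ≈ 19.813.

19.813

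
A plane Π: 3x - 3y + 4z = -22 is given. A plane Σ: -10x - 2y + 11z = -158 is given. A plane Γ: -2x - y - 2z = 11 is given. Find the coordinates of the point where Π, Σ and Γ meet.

(5, -1, -10)

Solving the 3×3 linear system 3x - 3y + 4z = -22, -10x - 2y + 11z = -158, -2x - y - 2z = 11 (e.g. by elimination or Cramer's rule, determinant = 195) gives (5, -1, -10).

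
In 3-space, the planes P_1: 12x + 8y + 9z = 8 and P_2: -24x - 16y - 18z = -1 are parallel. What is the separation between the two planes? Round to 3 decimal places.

0.441

Rescale P_2 by 1/(-2): 12x + 8y + 9z = 1/2. Then distance = |8 − (1/2)| / √289 ≈ 0.441.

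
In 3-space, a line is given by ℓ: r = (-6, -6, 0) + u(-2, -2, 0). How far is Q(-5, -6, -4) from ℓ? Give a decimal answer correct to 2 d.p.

4.06

Taking (-6, -6, 0) on ℓ with direction v = (-2, -2, 0): w = Q − (-6, -6, 0) = (1, 0, -4), and w × v = (-8, 8, -2).
Distance = |w × v| / |v| = √132 / √8 ≈ 4.06.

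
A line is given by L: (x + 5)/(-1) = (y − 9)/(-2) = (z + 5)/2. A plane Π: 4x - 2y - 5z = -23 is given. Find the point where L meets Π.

(-6, 7, -3)

L has direction (-1, -2, 2) through (-5, 9, -5).
Substitute r = (-5, 9, -5) + t(-1, -2, 2) into the plane: -13 + (-10)t = -23, so t = 1.
Intersection: (-5, 9, -5) + 1·(-1, -2, 2) = (-6, 7, -3).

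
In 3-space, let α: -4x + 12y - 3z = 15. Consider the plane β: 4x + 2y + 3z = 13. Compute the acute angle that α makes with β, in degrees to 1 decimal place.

cos θ = |n₁·n₂| / (|n₁||n₂|) = |-1| / (√169 · √29).
θ = arccos(0.01428) ≈ 89.2°.

89.2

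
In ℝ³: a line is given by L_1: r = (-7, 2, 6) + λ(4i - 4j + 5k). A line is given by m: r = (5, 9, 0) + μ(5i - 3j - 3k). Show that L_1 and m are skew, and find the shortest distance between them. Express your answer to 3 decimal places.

11.506

Common perpendicular direction n = (4, -4, 5) × (5, -3, -3) = (27, 37, 8).
With w = (5, 9, 0) − (-7, 2, 6) = (12, 7, -6), w · n = 535.
Since n ≠ 0 the lines are not parallel, and w · n = 535 ≠ 0 so they do not intersect; hence they are skew.
Distance = |w · n| / |n| = |535| / √2162 ≈ 11.506.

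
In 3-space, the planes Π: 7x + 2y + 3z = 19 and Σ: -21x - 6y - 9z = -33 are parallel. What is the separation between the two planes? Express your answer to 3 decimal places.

Rescale Σ by 1/(-3): 7x + 2y + 3z = 11. Then distance = |19 − 11| / √62 ≈ 1.016.

1.016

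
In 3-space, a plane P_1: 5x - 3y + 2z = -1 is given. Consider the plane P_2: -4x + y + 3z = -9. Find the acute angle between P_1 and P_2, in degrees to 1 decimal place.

cos θ = |n₁·n₂| / (|n₁||n₂|) = |-17| / (√38 · √26).
θ = arccos(0.54084) ≈ 57.3°.

57.3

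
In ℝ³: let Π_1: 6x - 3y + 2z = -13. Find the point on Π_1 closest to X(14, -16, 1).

Foot = X − λn with λ = (n·X − d)/|n|² = (134 − (-13))/49 = 3.
Foot = (14, -16, 1) − 3·(6, -3, 2) = (-4, -7, -5).

(-4, -7, -5)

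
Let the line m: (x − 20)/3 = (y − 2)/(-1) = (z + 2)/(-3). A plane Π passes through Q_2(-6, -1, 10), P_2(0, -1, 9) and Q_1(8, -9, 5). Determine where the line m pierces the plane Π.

m has direction (3, -1, -3) through (20, 2, -2).
Q_2P_2 = (6, 0, -1), Q_2Q_1 = (14, -8, -5); a normal to Π is Q_2P_2 × Q_2Q_1 = (-8, 16, -48).
Using Q_2: Π has equation -8x + 16y - 48z = -448.
Substitute r = (20, 2, -2) + t(3, -1, -3) into the plane: -32 + 104t = -448, so t = -4.
Intersection: (20, 2, -2) + (-4)·(3, -1, -3) = (8, 6, 10).

(8, 6, 10)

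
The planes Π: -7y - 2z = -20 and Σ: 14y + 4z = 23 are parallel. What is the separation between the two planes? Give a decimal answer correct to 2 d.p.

Rescale Σ by 1/(-2): -7y - 2z = -23/2. Then distance = |-20 − (-23/2)| / √53 ≈ 1.17.

1.17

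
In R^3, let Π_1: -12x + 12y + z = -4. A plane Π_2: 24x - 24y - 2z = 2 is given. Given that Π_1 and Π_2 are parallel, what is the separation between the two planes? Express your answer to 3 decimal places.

Rescale Π_2 by 1/(-2): -12x + 12y + z = -1. Then distance = |-4 − (-1)| / √289 ≈ 0.176.

0.176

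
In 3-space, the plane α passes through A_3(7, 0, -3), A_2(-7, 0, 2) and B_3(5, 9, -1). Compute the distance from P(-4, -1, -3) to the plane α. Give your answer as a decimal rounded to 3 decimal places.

A_3A_2 = (-14, 0, 5), A_3B_3 = (-2, 9, 2); a normal to α is A_3A_2 × A_3B_3 = (-45, 18, -126).
Using A_3: α has equation -45x + 18y - 126z = 63.
n·P − d = (-45)·(-4) + (18)·(-1) + (-126)·(-3) − 63 = 477; |n| = √18225.
Distance = |477| / √18225 = 477/√18225 ≈ 3.533.

3.533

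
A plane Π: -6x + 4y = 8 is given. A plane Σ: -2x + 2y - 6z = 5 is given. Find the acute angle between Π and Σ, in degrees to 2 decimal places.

65.28

cos θ = |n₁·n₂| / (|n₁||n₂|) = |20| / (√52 · √44).
θ = arccos(0.41812) ≈ 65.28°.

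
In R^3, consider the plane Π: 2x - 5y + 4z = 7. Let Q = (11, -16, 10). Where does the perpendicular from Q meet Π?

(5, -1, -2)

Foot = Q − λn with λ = (n·Q − d)/|n|² = (142 − 7)/45 = 3.
Foot = (11, -16, 10) − 3·(2, -5, 4) = (5, -1, -2).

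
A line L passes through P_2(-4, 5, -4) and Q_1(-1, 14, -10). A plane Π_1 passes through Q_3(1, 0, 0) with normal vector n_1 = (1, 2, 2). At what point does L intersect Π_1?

A direction vector for L is Q_1 − P_2 = (3, 9, -6).
Π_1: n_1·r = n_1·Q_3 gives x + 2y + 2z = 1.
Substitute r = (-4, 5, -4) + t(3, 9, -6) into the plane: -2 + 9t = 1, so t = 1/3.
Intersection: (-4, 5, -4) + (1/3)·(3, 9, -6) = (-3, 8, -6).

(-3, 8, -6)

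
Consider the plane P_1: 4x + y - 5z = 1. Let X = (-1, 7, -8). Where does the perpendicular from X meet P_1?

Foot = X − λn with λ = (n·X − d)/|n|² = (43 − 1)/42 = 1.
Foot = (-1, 7, -8) − 1·(4, 1, -5) = (-5, 6, -3).

(-5, 6, -3)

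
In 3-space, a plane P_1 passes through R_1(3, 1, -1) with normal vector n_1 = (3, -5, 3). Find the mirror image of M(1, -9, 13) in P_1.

P_1: n_1·r = n_1·R_1 gives 3x - 5y + 3z = 1.
λ = (n·M − d)/|n|² = (87 − 1)/43 = 2.
Reflection = M − 2λn = (1, -9, 13) − 4·(3, -5, 3) = (-11, 11, 1).

(-11, 11, 1)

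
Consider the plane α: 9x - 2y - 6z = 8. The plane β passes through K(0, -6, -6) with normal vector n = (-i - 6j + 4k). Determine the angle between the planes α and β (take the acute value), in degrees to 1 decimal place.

β: n·r = n·K gives -x - 6y + 4z = 12.
cos θ = |n₁·n₂| / (|n₁||n₂|) = |-21| / (√121 · √53).
θ = arccos(0.26223) ≈ 74.8°.

74.8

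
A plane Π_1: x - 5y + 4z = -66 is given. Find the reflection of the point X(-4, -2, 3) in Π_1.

λ = (n·X − d)/|n|² = (18 − (-66))/42 = 2.
Reflection = X − 2λn = (-4, -2, 3) − 4·(1, -5, 4) = (-8, 18, -13).

(-8, 18, -13)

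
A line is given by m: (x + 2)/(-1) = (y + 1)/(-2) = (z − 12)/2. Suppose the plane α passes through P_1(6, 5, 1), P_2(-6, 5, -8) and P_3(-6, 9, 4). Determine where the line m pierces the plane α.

m has direction (-1, -2, 2) through (-2, -1, 12).
P_1P_2 = (-12, 0, -9), P_1P_3 = (-12, 4, 3); a normal to α is P_1P_2 × P_1P_3 = (36, 144, -48).
Using P_1: α has equation 36x + 144y - 48z = 888.
Substitute r = (-2, -1, 12) + t(-1, -2, 2) into the plane: -792 + (-420)t = 888, so t = -4.
Intersection: (-2, -1, 12) + (-4)·(-1, -2, 2) = (2, 7, 4).

(2, 7, 4)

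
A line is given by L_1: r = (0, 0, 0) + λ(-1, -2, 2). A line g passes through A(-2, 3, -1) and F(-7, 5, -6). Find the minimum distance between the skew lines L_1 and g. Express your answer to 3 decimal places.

2.236

A direction vector for g is F − A = (-5, 2, -5).
Common perpendicular direction n = (-1, -2, 2) × (-5, 2, -5) = (6, -15, -12).
With w = (-2, 3, -1) − (0, 0, 0) = (-2, 3, -1), w · n = -45.
Distance = |w · n| / |n| = |-45| / √405 ≈ 2.236.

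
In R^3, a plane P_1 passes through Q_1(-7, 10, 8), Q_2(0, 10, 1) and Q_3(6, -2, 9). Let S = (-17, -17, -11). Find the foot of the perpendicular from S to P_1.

Q_1Q_2 = (7, 0, -7), Q_1Q_3 = (13, -12, 1); a normal to P_1 is Q_1Q_2 × Q_1Q_3 = (-84, -98, -84).
Using Q_1: P_1 has equation -84x - 98y - 84z = -1064.
Foot = S − λn with λ = (n·S − d)/|n|² = (4018 − (-1064))/23716 = 3/14.
Foot = (-17, -17, -11) − (3/14)·(-84, -98, -84) = (1, 4, 7).

(1, 4, 7)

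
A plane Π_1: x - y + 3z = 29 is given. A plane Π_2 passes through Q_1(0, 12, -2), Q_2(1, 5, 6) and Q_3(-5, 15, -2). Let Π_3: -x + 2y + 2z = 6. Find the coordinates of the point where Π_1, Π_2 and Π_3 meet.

(8, 0, 7)

Q_1Q_2 = (1, -7, 8), Q_1Q_3 = (-5, 3, 0); a normal to Π_2 is Q_1Q_2 × Q_1Q_3 = (-24, -40, -32).
Using Q_1: Π_2 has equation -24x - 40y - 32z = -416.
Solving the 3×3 linear system x - y + 3z = 29, -24x - 40y - 32z = -416, -x + 2y + 2z = 6 (e.g. by elimination or Cramer's rule, determinant = -360) gives (8, 0, 7).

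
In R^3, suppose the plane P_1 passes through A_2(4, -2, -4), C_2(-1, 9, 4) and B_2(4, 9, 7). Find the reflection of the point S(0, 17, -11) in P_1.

A_2C_2 = (-5, 11, 8), A_2B_2 = (0, 11, 11); a normal to P_1 is A_2C_2 × A_2B_2 = (33, 55, -55).
Using A_2: P_1 has equation 33x + 55y - 55z = 242.
λ = (n·S − d)/|n|² = (1540 − 242)/7139 = 2/11.
Reflection = S − 2λn = (0, 17, -11) − (4/11)·(33, 55, -55) = (-12, -3, 9).

(-12, -3, 9)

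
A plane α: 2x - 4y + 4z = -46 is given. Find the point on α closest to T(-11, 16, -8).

(-7, 8, 0)

Foot = T − λn with λ = (n·T − d)/|n|² = (-118 − (-46))/36 = -2.
Foot = (-11, 16, -8) − (-2)·(2, -4, 4) = (-7, 8, 0).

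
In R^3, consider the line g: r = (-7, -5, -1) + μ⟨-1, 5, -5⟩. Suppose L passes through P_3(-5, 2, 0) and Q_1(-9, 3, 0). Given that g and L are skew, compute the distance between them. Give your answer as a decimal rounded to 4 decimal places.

6.0280

A direction vector for L is Q_1 − P_3 = (-4, 1, 0).
Common perpendicular direction n = (-1, 5, -5) × (-4, 1, 0) = (5, 20, 19).
With w = (-5, 2, 0) − (-7, -5, -1) = (2, 7, 1), w · n = 169.
Distance = |w · n| / |n| = |169| / √786 ≈ 6.0280.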